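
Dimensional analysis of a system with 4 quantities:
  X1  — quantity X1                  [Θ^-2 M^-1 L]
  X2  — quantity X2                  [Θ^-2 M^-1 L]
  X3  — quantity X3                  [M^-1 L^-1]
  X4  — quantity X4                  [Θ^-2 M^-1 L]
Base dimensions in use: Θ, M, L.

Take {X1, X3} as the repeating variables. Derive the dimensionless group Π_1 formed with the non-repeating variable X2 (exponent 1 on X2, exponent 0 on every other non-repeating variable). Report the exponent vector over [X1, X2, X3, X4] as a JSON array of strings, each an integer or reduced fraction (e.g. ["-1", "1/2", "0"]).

Write exponents as rows Θ,M,L / cols X1,X2,X3,X4:
  Θ: [-2 -2  0 -2]
  M: [-1 -1 -1 -1]
  L: [ 1  1 -1  1]
Echelon form has 2 nonzero rows (pivots: X1,X3)
Pivot set = {X1,X3}, free = {X2,X4}
RREF:
  r0: [   1    1    0    1]
  r1: [   0    0    1    0]
  r2: [   0    0    0    0]
Fix exponent of X2 at 1, X4 at 0; solve each RREF row for its pivot's exponent:
  r0: exp(X1) + (1)·1 = 0 ⇒ exp(X1) = -1
  r1: exp(X3) + (0)·1 = 0 ⇒ exp(X3) = 0
Π_1 = X1^-1 · X2

["-1", "1", "0", "0"]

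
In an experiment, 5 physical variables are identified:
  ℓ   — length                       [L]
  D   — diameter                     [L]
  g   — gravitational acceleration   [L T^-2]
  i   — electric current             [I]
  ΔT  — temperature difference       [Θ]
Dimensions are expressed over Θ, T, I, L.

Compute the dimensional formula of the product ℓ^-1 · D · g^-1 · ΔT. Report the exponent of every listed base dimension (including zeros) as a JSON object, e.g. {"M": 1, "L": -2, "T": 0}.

{"Θ": 1, "T": 2, "I": 0, "L": -1}

Dimensional matrix (Θ×T×I×L by ℓ×D×g×i×ΔT):
  Θ: [ 0  0  0  0  1]
  T: [ 0  0 -2  0  0]
  I: [ 0  0  0  1  0]
  L: [ 1  1  1  0  0]
  [Θ]: (-1)·0+(1)·0+(-1)·0+(1)·1 = 1
  [T]: (-1)·0+(1)·0+(-1)·-2+(1)·0 = 2
  [I]: (-1)·0+(1)·0+(-1)·0+(1)·0 = 0
  [L]: (-1)·1+(1)·1+(-1)·1+(1)·0 = -1
⇒ Θ T^2 L^-1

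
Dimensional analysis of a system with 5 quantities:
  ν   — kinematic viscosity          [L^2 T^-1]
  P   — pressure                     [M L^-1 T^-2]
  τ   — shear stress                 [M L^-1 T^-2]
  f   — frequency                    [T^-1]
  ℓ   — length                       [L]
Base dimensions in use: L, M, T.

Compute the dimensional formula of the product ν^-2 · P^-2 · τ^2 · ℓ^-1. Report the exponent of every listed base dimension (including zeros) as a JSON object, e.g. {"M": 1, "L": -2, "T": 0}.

{"L": -5, "M": 0, "T": 2}

Write exponents as rows L,M,T / cols ν,P,τ,f,ℓ:
  L: [ 2 -1 -1  0  1]
  M: [ 0  1  1  0  0]
  T: [-1 -2 -2 -1  0]
  [L]: (-2)·2+(-2)·-1+(2)·-1+(-1)·1 = -5
  [M]: (-2)·0+(-2)·1+(2)·1+(-1)·0 = 0
  [T]: (-2)·-1+(-2)·-2+(2)·-2+(-1)·0 = 2
⇒ L^-5 T^2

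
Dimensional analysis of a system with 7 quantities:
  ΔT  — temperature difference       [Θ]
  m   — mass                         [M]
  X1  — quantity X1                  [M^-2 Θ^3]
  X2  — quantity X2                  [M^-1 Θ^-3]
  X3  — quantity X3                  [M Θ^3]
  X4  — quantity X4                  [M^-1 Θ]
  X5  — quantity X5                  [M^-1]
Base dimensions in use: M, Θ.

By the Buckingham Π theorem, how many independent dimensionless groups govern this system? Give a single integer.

Exponent matrix [M,Θ] × [ΔT,m,X1,X2,X3,X4,X5]:
  M: [ 0  1 -2 -1  1 -1 -1]
  Θ: [ 1  0  3 -3  3  1  0]
Row reduction gives pivot columns ΔT,m; rank = 2
Π count = n − r = 7 − 2 = 5

5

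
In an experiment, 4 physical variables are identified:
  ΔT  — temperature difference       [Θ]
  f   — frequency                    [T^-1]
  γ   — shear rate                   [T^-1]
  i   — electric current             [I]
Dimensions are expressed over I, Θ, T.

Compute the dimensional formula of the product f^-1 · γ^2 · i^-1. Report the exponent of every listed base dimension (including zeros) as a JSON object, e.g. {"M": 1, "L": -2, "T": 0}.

{"I": -1, "Θ": 0, "T": -1}

Exponent matrix [I,Θ,T] × [ΔT,f,γ,i]:
  I: [ 0  0  0  1]
  Θ: [ 1  0  0  0]
  T: [ 0 -1 -1  0]
  [I]: (-1)·0+(2)·0+(-1)·1 = -1
  [Θ]: (-1)·0+(2)·0+(-1)·0 = 0
  [T]: (-1)·-1+(2)·-1+(-1)·0 = -1
⇒ I^-1 T^-1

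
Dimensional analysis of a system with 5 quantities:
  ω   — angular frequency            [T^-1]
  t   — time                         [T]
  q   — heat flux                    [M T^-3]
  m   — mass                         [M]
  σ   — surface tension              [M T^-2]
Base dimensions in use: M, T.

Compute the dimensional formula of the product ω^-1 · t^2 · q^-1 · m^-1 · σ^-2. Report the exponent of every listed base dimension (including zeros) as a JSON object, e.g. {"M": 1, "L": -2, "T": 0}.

Exponent matrix [M,T] × [ω,t,q,m,σ]:
  M: [ 0  0  1  1  1]
  T: [-1  1 -3  0 -2]
  [M]: (-1)·0+(2)·0+(-1)·1+(-1)·1+(-2)·1 = -4
  [T]: (-1)·-1+(2)·1+(-1)·-3+(-1)·0+(-2)·-2 = 10
⇒ M^-4 T^10

{"M": -4, "T": 10}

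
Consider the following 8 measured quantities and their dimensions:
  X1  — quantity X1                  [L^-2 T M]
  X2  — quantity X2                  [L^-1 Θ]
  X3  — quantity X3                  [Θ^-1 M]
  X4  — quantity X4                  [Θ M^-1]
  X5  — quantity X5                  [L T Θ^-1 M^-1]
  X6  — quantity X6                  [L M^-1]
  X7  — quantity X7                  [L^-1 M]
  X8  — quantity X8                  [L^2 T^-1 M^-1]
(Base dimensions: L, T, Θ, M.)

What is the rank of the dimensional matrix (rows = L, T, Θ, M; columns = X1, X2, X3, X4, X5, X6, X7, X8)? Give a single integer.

Write exponents as rows L,T,Θ,M / cols X1,X2,X3,X4,X5,X6,X7,X8:
  L: [-2 -1  0  0  1  1 -1  2]
  T: [ 1  0  0  0  1  0  0 -1]
  Θ: [ 0  1 -1  1 -1  0  0  0]
  M: [ 1  0  1 -1 -1 -1  1 -1]
Echelon form has 3 nonzero rows (pivots: X1,X2,X3)

3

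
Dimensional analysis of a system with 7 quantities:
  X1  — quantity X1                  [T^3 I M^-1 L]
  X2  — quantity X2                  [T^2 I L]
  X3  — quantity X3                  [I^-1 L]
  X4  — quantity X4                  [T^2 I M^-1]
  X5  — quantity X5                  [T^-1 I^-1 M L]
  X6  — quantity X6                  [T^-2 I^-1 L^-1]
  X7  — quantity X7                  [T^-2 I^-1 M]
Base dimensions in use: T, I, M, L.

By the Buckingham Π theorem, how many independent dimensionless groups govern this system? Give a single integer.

Exponent matrix [T,I,M,L] × [X1,X2,X3,X4,X5,X6,X7]:
  T: [ 3  2  0  2 -1 -2 -2]
  I: [ 1  1 -1  1 -1 -1 -1]
  M: [-1  0  0 -1  1  0  1]
  L: [ 1  1  1  0  1 -1  0]
Row reduction gives pivot columns X1,X2,X3; rank = 3
Π count = n − r = 7 − 3 = 4

4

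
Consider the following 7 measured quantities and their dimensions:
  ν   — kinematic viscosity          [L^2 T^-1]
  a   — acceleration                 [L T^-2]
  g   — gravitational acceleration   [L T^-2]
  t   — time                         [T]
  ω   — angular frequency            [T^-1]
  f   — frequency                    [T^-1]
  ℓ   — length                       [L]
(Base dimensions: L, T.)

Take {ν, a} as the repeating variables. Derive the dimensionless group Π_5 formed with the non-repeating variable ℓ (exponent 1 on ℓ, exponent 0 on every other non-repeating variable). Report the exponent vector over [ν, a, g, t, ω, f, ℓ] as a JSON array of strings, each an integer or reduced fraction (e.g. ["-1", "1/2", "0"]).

Exponent matrix [L,T] × [ν,a,g,t,ω,f,ℓ]:
  L: [ 2  1  1  0  0  0  1]
  T: [-1 -2 -2  1 -1 -1  0]
RREF → pivots at {ν,a} ⇒ r = 2
Pivot set = {ν,a}, free = {g,t,ω,f,ℓ}
RREF:
  r0: [   1    0    0  1/3 -1/3 -1/3  2/3]
  r1: [   0    1    1 -2/3  2/3  2/3 -1/3]
Fix exponent of ℓ at 1, g at 0, t at 0, ω at 0, f at 0; solve each RREF row for its pivot's exponent:
  r0: exp(ν) + (2/3)·1 = 0 ⇒ exp(ν) = -2/3
  r1: exp(a) + (-1/3)·1 = 0 ⇒ exp(a) = 1/3
Π_5 = ν^(-2/3) · a^(1/3) · ℓ

["-2/3", "1/3", "0", "0", "0", "0", "1"]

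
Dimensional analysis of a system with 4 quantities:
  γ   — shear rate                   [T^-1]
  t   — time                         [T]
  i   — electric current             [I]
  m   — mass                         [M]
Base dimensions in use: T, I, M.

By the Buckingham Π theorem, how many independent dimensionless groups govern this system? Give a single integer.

1

Exponent matrix [T,I,M] × [γ,t,i,m]:
  T: [-1  1  0  0]
  I: [ 0  0  1  0]
  M: [ 0  0  0  1]
Row reduction gives pivot columns γ,i,m; rank = 3
4 vars − rank 3 = 1 Π group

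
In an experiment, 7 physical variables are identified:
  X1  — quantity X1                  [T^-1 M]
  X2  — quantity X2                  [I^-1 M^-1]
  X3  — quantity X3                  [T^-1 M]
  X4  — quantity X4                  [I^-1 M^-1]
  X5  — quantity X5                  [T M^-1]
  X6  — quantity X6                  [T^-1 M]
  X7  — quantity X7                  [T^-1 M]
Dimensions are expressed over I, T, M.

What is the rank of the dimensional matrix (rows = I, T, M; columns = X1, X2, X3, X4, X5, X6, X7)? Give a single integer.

Write exponents as rows I,T,M / cols X1,X2,X3,X4,X5,X6,X7:
  I: [ 0 -1  0 -1  0  0  0]
  T: [-1  0 -1  0  1 -1 -1]
  M: [ 1 -1  1 -1 -1  1  1]
Echelon form has 2 nonzero rows (pivots: X1,X2)

2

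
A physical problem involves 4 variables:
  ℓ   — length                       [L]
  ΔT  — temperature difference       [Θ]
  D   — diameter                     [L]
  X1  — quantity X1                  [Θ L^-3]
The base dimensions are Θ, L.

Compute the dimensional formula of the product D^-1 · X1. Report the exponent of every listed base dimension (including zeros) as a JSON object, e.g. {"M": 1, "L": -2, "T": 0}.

{"Θ": 1, "L": -4}

Exponent matrix [Θ,L] × [ℓ,ΔT,D,X1]:
  Θ: [ 0  1  0  1]
  L: [ 1  0  1 -3]
  [Θ]: (-1)·0+(1)·1 = 1
  [L]: (-1)·1+(1)·-3 = -4
⇒ Θ L^-4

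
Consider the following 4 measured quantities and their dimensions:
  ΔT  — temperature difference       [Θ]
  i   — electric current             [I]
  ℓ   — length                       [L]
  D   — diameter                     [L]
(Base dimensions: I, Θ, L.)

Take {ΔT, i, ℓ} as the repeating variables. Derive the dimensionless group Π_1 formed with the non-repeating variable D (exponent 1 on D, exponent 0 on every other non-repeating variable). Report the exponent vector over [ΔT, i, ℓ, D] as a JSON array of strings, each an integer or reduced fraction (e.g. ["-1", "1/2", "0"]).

["0", "0", "-1", "1"]

Dimensional matrix (I×Θ×L by ΔT×i×ℓ×D):
  I: [ 0  1  0  0]
  Θ: [ 1  0  0  0]
  L: [ 0  0  1  1]
Echelon form has 3 nonzero rows (pivots: ΔT,i,ℓ)
Repeat: ΔT,i,ℓ; free: D
RREF:
  r0: [   1    0    0    0]
  r1: [   0    1    0    0]
  r2: [   0    0    1    1]
Fix exponent of D at 1; solve each RREF row for its pivot's exponent:
  r0: exp(ΔT) + (0)·1 = 0 ⇒ exp(ΔT) = 0
  r1: exp(i) + (0)·1 = 0 ⇒ exp(i) = 0
  r2: exp(ℓ) + (1)·1 = 0 ⇒ exp(ℓ) = -1
Π_1 = ℓ^-1 · D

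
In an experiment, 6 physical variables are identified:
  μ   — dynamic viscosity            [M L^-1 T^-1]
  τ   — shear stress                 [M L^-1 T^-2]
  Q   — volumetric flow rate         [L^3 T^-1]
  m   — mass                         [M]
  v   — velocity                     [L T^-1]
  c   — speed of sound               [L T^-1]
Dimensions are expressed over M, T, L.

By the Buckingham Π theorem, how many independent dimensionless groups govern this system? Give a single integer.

Exponent matrix [M,T,L] × [μ,τ,Q,m,v,c]:
  M: [ 1  1  0  1  0  0]
  T: [-1 -2 -1  0 -1 -1]
  L: [-1 -1  3  0  1  1]
Row reduction gives pivot columns μ,τ,Q; rank = 3
6 vars − rank 3 = 3 Π groups

3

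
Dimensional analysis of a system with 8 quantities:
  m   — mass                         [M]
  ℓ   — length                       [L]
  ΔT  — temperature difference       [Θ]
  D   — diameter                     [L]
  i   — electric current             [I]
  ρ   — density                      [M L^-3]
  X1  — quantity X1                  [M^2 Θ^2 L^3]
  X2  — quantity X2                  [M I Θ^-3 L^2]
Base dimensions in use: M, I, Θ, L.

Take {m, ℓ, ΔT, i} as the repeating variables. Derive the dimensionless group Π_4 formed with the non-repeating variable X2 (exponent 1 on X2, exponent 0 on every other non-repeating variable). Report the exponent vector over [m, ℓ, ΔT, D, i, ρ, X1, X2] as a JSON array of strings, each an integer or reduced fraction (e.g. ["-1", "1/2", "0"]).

["-1", "-2", "3", "0", "-1", "0", "0", "1"]

Dimensional matrix (M×I×Θ×L by m×ℓ×ΔT×D×i×ρ×X1×X2):
  M: [ 1  0  0  0  0  1  2  1]
  I: [ 0  0  0  0  1  0  0  1]
  Θ: [ 0  0  1  0  0  0  2 -3]
  L: [ 0  1  0  1  0 -3  3  2]
Echelon form has 4 nonzero rows (pivots: m,ℓ,ΔT,i)
Pivot set = {m,ℓ,ΔT,i}, free = {D,ρ,X1,X2}
RREF:
  r0: [   1    0    0    0    0    1    2    1]
  r1: [   0    1    0    1    0   -3    3    2]
  r2: [   0    0    1    0    0    0    2   -3]
  r3: [   0    0    0    0    1    0    0    1]
Fix exponent of X2 at 1, D at 0, ρ at 0, X1 at 0; solve each RREF row for its pivot's exponent:
  r0: exp(m) + (1)·1 = 0 ⇒ exp(m) = -1
  r1: exp(ℓ) + (2)·1 = 0 ⇒ exp(ℓ) = -2
  r2: exp(ΔT) + (-3)·1 = 0 ⇒ exp(ΔT) = 3
  r3: exp(i) + (1)·1 = 0 ⇒ exp(i) = -1
Π_4 = m^-1 · ℓ^-2 · ΔT^3 · i^-1 · X2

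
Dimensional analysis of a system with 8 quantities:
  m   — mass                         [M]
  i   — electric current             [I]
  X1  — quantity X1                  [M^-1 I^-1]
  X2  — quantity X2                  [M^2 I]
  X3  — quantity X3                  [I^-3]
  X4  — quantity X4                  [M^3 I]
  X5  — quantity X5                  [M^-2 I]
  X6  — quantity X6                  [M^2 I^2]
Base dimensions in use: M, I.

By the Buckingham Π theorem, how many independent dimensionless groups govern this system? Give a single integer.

6

Exponent matrix [M,I] × [m,i,X1,X2,X3,X4,X5,X6]:
  M: [ 1  0 -1  2  0  3 -2  2]
  I: [ 0  1 -1  1 -3  1  1  2]
RREF → pivots at {m,i} ⇒ r = 2
n=8, r=2 ⇒ 6 dimensionless groups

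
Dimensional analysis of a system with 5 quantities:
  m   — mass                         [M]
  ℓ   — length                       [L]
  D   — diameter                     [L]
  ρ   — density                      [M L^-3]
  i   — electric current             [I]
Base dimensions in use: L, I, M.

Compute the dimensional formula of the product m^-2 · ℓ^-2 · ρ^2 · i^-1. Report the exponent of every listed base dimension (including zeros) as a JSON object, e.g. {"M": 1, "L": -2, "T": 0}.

Write exponents as rows L,I,M / cols m,ℓ,D,ρ,i:
  L: [ 0  1  1 -3  0]
  I: [ 0  0  0  0  1]
  M: [ 1  0  0  1  0]
  [L]: (-2)·0+(-2)·1+(2)·-3+(-1)·0 = -8
  [I]: (-2)·0+(-2)·0+(2)·0+(-1)·1 = -1
  [M]: (-2)·1+(-2)·0+(2)·1+(-1)·0 = 0
⇒ L^-8 I^-1

{"L": -8, "I": -1, "M": 0}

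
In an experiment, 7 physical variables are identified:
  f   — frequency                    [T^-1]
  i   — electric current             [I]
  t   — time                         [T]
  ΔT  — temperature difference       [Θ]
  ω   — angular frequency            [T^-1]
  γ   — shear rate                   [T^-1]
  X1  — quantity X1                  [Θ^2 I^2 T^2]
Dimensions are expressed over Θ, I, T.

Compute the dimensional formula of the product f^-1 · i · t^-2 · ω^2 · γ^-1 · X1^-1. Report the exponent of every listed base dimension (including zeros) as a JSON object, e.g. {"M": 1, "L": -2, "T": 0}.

{"Θ": -2, "I": -1, "T": -4}

Dimensional matrix (Θ×I×T by f×i×t×ΔT×ω×γ×X1):
  Θ: [ 0  0  0  1  0  0  2]
  I: [ 0  1  0  0  0  0  2]
  T: [-1  0  1  0 -1 -1  2]
  [Θ]: (-1)·0+(1)·0+(-2)·0+(2)·0+(-1)·0+(-1)·2 = -2
  [I]: (-1)·0+(1)·1+(-2)·0+(2)·0+(-1)·0+(-1)·2 = -1
  [T]: (-1)·-1+(1)·0+(-2)·1+(2)·-1+(-1)·-1+(-1)·2 = -4
⇒ Θ^-2 I^-1 T^-4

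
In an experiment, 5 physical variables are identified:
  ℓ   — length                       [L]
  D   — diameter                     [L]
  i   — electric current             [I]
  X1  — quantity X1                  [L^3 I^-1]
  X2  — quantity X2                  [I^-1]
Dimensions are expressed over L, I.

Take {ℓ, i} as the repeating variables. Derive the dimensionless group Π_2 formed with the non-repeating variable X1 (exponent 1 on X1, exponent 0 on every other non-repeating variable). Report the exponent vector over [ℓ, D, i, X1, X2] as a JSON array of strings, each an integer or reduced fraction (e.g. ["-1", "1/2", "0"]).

["-3", "0", "1", "1", "0"]

Write exponents as rows L,I / cols ℓ,D,i,X1,X2:
  L: [ 1  1  0  3  0]
  I: [ 0  0  1 -1 -1]
Row reduction gives pivot columns ℓ,i; rank = 2
Pivot set = {ℓ,i}, free = {D,X1,X2}
RREF:
  r0: [   1    1    0    3    0]
  r1: [   0    0    1   -1   -1]
Fix exponent of X1 at 1, D at 0, X2 at 0; solve each RREF row for its pivot's exponent:
  r0: exp(ℓ) + (3)·1 = 0 ⇒ exp(ℓ) = -3
  r1: exp(i) + (-1)·1 = 0 ⇒ exp(i) = 1
Π_2 = ℓ^-3 · i · X1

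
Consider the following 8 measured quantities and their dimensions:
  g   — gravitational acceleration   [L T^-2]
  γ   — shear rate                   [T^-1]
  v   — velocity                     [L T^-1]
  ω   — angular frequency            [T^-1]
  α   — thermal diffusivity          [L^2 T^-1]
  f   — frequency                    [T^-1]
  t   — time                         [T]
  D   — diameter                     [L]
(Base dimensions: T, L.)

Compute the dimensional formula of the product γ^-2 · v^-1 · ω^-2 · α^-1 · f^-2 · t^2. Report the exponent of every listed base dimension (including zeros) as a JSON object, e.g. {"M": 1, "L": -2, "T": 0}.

Exponent matrix [T,L] × [g,γ,v,ω,α,f,t,D]:
  T: [-2 -1 -1 -1 -1 -1  1  0]
  L: [ 1  0  1  0  2  0  0  1]
  [T]: (-2)·-1+(-1)·-1+(-2)·-1+(-1)·-1+(-2)·-1+(2)·1 = 10
  [L]: (-2)·0+(-1)·1+(-2)·0+(-1)·2+(-2)·0+(2)·0 = -3
⇒ T^10 L^-3

{"T": 10, "L": -3}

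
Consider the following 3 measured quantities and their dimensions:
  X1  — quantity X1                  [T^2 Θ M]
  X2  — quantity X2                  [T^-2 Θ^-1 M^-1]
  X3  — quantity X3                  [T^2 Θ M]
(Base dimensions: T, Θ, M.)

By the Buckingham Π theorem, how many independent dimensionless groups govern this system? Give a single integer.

Dimensional matrix (T×Θ×M by X1×X2×X3):
  T: [ 2 -2  2]
  Θ: [ 1 -1  1]
  M: [ 1 -1  1]
Echelon form has 1 nonzero rows (pivots: X1)
3 vars − rank 1 = 2 Π groups

2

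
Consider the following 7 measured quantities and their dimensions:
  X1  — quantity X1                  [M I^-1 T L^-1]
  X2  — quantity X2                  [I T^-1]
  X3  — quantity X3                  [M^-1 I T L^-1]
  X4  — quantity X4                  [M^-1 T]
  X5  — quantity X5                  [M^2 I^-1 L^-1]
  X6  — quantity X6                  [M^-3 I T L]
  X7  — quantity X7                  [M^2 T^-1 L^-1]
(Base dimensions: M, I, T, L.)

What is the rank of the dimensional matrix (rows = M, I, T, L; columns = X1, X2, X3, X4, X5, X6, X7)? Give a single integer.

3

Exponent matrix [M,I,T,L] × [X1,X2,X3,X4,X5,X6,X7]:
  M: [ 1  0 -1 -1  2 -3  2]
  I: [-1  1  1  0 -1  1  0]
  T: [ 1 -1  1  1  0  1 -1]
  L: [-1  0 -1  0 -1  1 -1]
Row reduction gives pivot columns X1,X2,X3; rank = 3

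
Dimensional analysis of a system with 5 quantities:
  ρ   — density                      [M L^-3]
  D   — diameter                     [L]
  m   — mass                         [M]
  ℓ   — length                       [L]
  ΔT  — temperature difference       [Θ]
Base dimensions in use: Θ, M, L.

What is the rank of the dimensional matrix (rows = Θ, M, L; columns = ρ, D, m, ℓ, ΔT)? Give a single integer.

3

Dimensional matrix (Θ×M×L by ρ×D×m×ℓ×ΔT):
  Θ: [ 0  0  0  0  1]
  M: [ 1  0  1  0  0]
  L: [-3  1  0  1  0]
Echelon form has 3 nonzero rows (pivots: ρ,D,ΔT)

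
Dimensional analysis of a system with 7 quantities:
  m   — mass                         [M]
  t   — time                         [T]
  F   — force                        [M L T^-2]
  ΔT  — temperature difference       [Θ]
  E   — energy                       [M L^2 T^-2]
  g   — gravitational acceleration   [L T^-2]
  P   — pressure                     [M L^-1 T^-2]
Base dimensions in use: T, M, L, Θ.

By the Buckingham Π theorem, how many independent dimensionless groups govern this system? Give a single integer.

Exponent matrix [T,M,L,Θ] × [m,t,F,ΔT,E,g,P]:
  T: [ 0  1 -2  0 -2 -2 -2]
  M: [ 1  0  1  0  1  0  1]
  L: [ 0  0  1  0  2  1 -1]
  Θ: [ 0  0  0  1  0  0  0]
Row reduction gives pivot columns m,t,F,ΔT; rank = 4
7 vars − rank 4 = 3 Π groups

3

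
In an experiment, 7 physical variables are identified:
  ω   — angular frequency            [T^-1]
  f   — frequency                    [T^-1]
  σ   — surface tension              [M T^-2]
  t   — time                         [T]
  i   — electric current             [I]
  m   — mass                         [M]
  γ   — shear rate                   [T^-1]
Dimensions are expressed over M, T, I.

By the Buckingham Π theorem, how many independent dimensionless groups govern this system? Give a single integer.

4

Dimensional matrix (M×T×I by ω×f×σ×t×i×m×γ):
  M: [ 0  0  1  0  0  1  0]
  T: [-1 -1 -2  1  0  0 -1]
  I: [ 0  0  0  0  1  0  0]
Echelon form has 3 nonzero rows (pivots: ω,σ,i)
7 vars − rank 3 = 4 Π groups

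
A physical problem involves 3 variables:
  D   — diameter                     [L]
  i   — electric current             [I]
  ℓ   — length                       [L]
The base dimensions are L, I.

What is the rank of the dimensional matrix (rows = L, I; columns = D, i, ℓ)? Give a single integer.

2

Exponent matrix [L,I] × [D,i,ℓ]:
  L: [ 1  0  1]
  I: [ 0  1  0]
RREF → pivots at {D,i} ⇒ r = 2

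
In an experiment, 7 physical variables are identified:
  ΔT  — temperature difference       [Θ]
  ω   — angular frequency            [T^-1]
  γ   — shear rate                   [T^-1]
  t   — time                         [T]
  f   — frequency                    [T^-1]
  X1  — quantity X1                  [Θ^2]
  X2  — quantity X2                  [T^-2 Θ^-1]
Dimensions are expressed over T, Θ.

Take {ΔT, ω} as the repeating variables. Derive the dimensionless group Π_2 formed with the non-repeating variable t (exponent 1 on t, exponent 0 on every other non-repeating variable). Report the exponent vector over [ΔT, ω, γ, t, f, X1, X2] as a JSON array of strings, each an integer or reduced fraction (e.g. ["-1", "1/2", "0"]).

["0", "1", "0", "1", "0", "0", "0"]

Dimensional matrix (T×Θ by ΔT×ω×γ×t×f×X1×X2):
  T: [ 0 -1 -1  1 -1  0 -2]
  Θ: [ 1  0  0  0  0  2 -1]
RREF → pivots at {ΔT,ω} ⇒ r = 2
Pivot set = {ΔT,ω}, free = {γ,t,f,X1,X2}
RREF:
  r0: [   1    0    0    0    0    2   -1]
  r1: [   0    1    1   -1    1    0    2]
Fix exponent of t at 1, γ at 0, f at 0, X1 at 0, X2 at 0; solve each RREF row for its pivot's exponent:
  r0: exp(ΔT) + (0)·1 = 0 ⇒ exp(ΔT) = 0
  r1: exp(ω) + (-1)·1 = 0 ⇒ exp(ω) = 1
Π_2 = ω · t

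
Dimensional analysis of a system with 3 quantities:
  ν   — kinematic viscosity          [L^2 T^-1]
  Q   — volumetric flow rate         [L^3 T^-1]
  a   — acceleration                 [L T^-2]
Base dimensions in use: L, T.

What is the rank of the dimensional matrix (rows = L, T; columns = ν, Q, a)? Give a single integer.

2

Write exponents as rows L,T / cols ν,Q,a:
  L: [ 2  3  1]
  T: [-1 -1 -2]
Echelon form has 2 nonzero rows (pivots: ν,Q)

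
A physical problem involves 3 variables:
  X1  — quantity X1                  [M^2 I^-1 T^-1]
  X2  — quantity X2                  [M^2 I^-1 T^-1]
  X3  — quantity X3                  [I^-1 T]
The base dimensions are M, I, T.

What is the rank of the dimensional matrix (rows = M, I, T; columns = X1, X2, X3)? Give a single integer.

2

Write exponents as rows M,I,T / cols X1,X2,X3:
  M: [ 2  2  0]
  I: [-1 -1 -1]
  T: [-1 -1  1]
Row reduction gives pivot columns X1,X3; rank = 2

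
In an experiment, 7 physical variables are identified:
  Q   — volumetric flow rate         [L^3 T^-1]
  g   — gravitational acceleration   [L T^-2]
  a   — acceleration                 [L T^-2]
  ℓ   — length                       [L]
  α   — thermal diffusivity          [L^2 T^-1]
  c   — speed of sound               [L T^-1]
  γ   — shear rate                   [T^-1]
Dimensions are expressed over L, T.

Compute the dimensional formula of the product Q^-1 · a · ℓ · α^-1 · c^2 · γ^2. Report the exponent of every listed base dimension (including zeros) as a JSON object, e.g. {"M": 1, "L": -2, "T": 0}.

Exponent matrix [L,T] × [Q,g,a,ℓ,α,c,γ]:
  L: [ 3  1  1  1  2  1  0]
  T: [-1 -2 -2  0 -1 -1 -1]
  [L]: (-1)·3+(1)·1+(1)·1+(-1)·2+(2)·1+(2)·0 = -1
  [T]: (-1)·-1+(1)·-2+(1)·0+(-1)·-1+(2)·-1+(2)·-1 = -4
⇒ L^-1 T^-4

{"L": -1, "T": -4}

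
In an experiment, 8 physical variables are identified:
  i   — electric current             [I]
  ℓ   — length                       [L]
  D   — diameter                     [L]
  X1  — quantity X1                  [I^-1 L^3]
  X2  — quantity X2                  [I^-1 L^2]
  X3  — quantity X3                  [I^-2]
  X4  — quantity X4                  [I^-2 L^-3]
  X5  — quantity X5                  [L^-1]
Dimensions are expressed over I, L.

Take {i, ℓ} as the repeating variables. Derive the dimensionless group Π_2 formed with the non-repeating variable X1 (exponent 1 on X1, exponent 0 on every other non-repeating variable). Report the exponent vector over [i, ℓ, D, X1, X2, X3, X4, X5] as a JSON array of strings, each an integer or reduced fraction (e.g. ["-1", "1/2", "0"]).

Exponent matrix [I,L] × [i,ℓ,D,X1,X2,X3,X4,X5]:
  I: [ 1  0  0 -1 -1 -2 -2  0]
  L: [ 0  1  1  3  2  0 -3 -1]
Row reduction gives pivot columns i,ℓ; rank = 2
Pivot set = {i,ℓ}, free = {D,X1,X2,X3,X4,X5}
RREF:
  r0: [   1    0    0   -1   -1   -2   -2    0]
  r1: [   0    1    1    3    2    0   -3   -1]
Fix exponent of X1 at 1, D at 0, X2 at 0, X3 at 0, X4 at 0, X5 at 0; solve each RREF row for its pivot's exponent:
  r0: exp(i) + (-1)·1 = 0 ⇒ exp(i) = 1
  r1: exp(ℓ) + (3)·1 = 0 ⇒ exp(ℓ) = -3
Π_2 = i · ℓ^-3 · X1

["1", "-3", "0", "1", "0", "0", "0", "0"]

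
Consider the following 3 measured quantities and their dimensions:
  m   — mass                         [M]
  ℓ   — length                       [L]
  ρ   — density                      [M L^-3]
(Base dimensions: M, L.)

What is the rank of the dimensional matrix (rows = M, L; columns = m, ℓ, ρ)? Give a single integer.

2

Exponent matrix [M,L] × [m,ℓ,ρ]:
  M: [ 1  0  1]
  L: [ 0  1 -3]
Echelon form has 2 nonzero rows (pivots: m,ℓ)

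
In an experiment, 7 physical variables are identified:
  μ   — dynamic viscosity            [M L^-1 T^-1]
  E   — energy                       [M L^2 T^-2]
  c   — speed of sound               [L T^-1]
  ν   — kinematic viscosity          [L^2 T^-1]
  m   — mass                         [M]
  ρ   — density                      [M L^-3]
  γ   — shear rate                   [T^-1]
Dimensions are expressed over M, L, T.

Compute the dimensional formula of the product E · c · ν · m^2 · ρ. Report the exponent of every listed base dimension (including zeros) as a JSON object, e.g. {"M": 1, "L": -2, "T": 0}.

{"M": 4, "L": 2, "T": -4}

Write exponents as rows M,L,T / cols μ,E,c,ν,m,ρ,γ:
  M: [ 1  1  0  0  1  1  0]
  L: [-1  2  1  2  0 -3  0]
  T: [-1 -2 -1 -1  0  0 -1]
  [M]: (1)·1+(1)·0+(1)·0+(2)·1+(1)·1 = 4
  [L]: (1)·2+(1)·1+(1)·2+(2)·0+(1)·-3 = 2
  [T]: (1)·-2+(1)·-1+(1)·-1+(2)·0+(1)·0 = -4
⇒ M^4 L^2 T^-4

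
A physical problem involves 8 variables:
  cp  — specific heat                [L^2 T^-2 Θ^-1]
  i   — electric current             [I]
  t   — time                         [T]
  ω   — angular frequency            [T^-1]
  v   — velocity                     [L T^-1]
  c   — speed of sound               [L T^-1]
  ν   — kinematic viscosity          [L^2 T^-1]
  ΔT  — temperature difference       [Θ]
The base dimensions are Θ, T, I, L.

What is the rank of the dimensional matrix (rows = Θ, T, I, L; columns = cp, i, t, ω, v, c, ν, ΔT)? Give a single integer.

Write exponents as rows Θ,T,I,L / cols cp,i,t,ω,v,c,ν,ΔT:
  Θ: [-1  0  0  0  0  0  0  1]
  T: [-2  0  1 -1 -1 -1 -1  0]
  I: [ 0  1  0  0  0  0  0  0]
  L: [ 2  0  0  0  1  1  2  0]
Row reduction gives pivot columns cp,i,t,v; rank = 4

4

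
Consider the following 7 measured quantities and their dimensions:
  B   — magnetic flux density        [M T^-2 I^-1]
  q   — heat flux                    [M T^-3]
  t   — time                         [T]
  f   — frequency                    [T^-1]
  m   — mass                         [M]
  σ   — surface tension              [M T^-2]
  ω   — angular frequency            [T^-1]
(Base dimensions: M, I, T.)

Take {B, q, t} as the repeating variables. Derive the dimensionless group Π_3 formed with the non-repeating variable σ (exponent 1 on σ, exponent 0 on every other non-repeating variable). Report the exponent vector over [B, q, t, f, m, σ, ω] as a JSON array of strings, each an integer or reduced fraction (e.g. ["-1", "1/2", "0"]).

Dimensional matrix (M×I×T by B×q×t×f×m×σ×ω):
  M: [ 1  1  0  0  1  1  0]
  I: [-1  0  0  0  0  0  0]
  T: [-2 -3  1 -1  0 -2 -1]
Echelon form has 3 nonzero rows (pivots: B,q,t)
Pivot set = {B,q,t}, free = {f,m,σ,ω}
RREF:
  r0: [   1    0    0    0    0    0    0]
  r1: [   0    1    0    0    1    1    0]
  r2: [   0    0    1   -1    3    1   -1]
Fix exponent of σ at 1, f at 0, m at 0, ω at 0; solve each RREF row for its pivot's exponent:
  r0: exp(B) + (0)·1 = 0 ⇒ exp(B) = 0
  r1: exp(q) + (1)·1 = 0 ⇒ exp(q) = -1
  r2: exp(t) + (1)·1 = 0 ⇒ exp(t) = -1
Π_3 = q^-1 · t^-1 · σ

["0", "-1", "-1", "0", "0", "1", "0"]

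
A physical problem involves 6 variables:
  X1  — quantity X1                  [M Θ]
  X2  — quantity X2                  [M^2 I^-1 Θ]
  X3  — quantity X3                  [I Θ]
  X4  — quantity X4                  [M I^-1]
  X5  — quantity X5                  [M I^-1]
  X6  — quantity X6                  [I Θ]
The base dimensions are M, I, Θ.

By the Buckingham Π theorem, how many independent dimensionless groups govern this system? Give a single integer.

4

Dimensional matrix (M×I×Θ by X1×X2×X3×X4×X5×X6):
  M: [ 1  2  0  1  1  0]
  I: [ 0 -1  1 -1 -1  1]
  Θ: [ 1  1  1  0  0  1]
Row reduction gives pivot columns X1,X2; rank = 2
6 vars − rank 2 = 4 Π groups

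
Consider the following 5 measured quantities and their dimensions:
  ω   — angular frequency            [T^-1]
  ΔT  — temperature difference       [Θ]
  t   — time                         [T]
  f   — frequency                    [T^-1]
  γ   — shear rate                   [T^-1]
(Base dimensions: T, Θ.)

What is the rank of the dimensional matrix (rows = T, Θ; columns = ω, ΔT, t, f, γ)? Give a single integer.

Exponent matrix [T,Θ] × [ω,ΔT,t,f,γ]:
  T: [-1  0  1 -1 -1]
  Θ: [ 0  1  0  0  0]
RREF → pivots at {ω,ΔT} ⇒ r = 2

2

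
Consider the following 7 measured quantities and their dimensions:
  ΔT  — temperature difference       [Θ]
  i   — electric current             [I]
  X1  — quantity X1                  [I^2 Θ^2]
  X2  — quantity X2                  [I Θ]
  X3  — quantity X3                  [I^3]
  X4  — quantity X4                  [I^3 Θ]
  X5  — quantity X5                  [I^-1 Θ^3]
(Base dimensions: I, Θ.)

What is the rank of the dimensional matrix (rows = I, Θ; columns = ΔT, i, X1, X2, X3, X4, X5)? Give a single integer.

Dimensional matrix (I×Θ by ΔT×i×X1×X2×X3×X4×X5):
  I: [ 0  1  2  1  3  3 -1]
  Θ: [ 1  0  2  1  0  1  3]
Echelon form has 2 nonzero rows (pivots: ΔT,i)

2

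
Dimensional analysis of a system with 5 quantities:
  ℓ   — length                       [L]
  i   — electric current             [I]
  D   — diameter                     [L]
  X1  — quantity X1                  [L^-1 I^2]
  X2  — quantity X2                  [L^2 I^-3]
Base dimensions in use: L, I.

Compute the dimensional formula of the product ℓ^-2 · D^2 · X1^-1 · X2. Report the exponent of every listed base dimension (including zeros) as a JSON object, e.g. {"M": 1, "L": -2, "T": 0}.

Dimensional matrix (L×I by ℓ×i×D×X1×X2):
  L: [ 1  0  1 -1  2]
  I: [ 0  1  0  2 -3]
  [L]: (-2)·1+(2)·1+(-1)·-1+(1)·2 = 3
  [I]: (-2)·0+(2)·0+(-1)·2+(1)·-3 = -5
⇒ L^3 I^-5

{"L": 3, "I": -5}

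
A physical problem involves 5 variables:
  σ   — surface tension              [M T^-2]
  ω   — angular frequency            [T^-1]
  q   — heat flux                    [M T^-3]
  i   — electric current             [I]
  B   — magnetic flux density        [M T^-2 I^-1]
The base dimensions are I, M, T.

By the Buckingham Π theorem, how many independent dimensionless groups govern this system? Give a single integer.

2

Exponent matrix [I,M,T] × [σ,ω,q,i,B]:
  I: [ 0  0  0  1 -1]
  M: [ 1  0  1  0  1]
  T: [-2 -1 -3  0 -2]
RREF → pivots at {σ,ω,i} ⇒ r = 3
Π count = n − r = 5 − 3 = 2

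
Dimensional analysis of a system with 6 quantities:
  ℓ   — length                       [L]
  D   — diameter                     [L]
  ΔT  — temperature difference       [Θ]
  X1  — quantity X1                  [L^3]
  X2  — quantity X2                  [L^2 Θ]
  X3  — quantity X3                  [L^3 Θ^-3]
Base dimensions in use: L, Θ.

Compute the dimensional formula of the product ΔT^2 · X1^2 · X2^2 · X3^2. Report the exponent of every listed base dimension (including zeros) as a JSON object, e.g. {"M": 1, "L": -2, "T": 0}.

Exponent matrix [L,Θ] × [ℓ,D,ΔT,X1,X2,X3]:
  L: [ 1  1  0  3  2  3]
  Θ: [ 0  0  1  0  1 -3]
  [L]: (2)·0+(2)·3+(2)·2+(2)·3 = 16
  [Θ]: (2)·1+(2)·0+(2)·1+(2)·-3 = -2
⇒ L^16 Θ^-2

{"L": 16, "Θ": -2}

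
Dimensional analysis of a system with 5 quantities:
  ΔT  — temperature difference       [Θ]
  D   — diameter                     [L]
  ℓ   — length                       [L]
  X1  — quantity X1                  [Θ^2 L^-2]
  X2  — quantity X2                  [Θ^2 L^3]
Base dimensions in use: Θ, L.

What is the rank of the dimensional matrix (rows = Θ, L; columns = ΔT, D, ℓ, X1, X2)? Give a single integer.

Write exponents as rows Θ,L / cols ΔT,D,ℓ,X1,X2:
  Θ: [ 1  0  0  2  2]
  L: [ 0  1  1 -2  3]
Row reduction gives pivot columns ΔT,D; rank = 2

2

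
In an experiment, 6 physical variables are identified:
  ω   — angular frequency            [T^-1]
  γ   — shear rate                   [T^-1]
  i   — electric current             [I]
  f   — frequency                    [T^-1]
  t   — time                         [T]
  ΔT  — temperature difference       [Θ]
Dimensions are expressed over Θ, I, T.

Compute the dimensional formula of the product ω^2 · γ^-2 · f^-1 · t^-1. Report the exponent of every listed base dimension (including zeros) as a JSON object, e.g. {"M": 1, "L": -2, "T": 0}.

{"Θ": 0, "I": 0, "T": 0}

Exponent matrix [Θ,I,T] × [ω,γ,i,f,t,ΔT]:
  Θ: [ 0  0  0  0  0  1]
  I: [ 0  0  1  0  0  0]
  T: [-1 -1  0 -1  1  0]
  [Θ]: (2)·0+(-2)·0+(-1)·0+(-1)·0 = 0
  [I]: (2)·0+(-2)·0+(-1)·0+(-1)·0 = 0
  [T]: (2)·-1+(-2)·-1+(-1)·-1+(-1)·1 = 0
⇒ 1 (dimensionless)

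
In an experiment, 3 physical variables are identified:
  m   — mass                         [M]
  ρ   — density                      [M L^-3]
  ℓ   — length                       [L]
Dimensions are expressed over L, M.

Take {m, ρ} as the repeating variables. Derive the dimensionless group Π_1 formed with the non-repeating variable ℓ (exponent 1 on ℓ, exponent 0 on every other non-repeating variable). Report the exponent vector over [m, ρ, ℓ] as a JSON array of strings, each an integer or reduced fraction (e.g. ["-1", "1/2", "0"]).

["-1/3", "1/3", "1"]

Dimensional matrix (L×M by m×ρ×ℓ):
  L: [ 0 -3  1]
  M: [ 1  1  0]
RREF → pivots at {m,ρ} ⇒ r = 2
Pivot set = {m,ρ}, free = {ℓ}
RREF:
  r0: [   1    0  1/3]
  r1: [   0    1 -1/3]
Fix exponent of ℓ at 1; solve each RREF row for its pivot's exponent:
  r0: exp(m) + (1/3)·1 = 0 ⇒ exp(m) = -1/3
  r1: exp(ρ) + (-1/3)·1 = 0 ⇒ exp(ρ) = 1/3
Π_1 = m^(-1/3) · ρ^(1/3) · ℓ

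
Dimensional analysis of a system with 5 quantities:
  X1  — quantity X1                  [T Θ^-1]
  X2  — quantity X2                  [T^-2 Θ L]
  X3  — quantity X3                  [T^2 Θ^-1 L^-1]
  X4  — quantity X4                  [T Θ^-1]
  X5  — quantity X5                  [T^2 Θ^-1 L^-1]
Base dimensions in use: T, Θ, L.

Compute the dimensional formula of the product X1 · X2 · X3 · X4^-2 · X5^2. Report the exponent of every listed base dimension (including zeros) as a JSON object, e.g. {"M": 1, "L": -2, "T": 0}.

Write exponents as rows T,Θ,L / cols X1,X2,X3,X4,X5:
  T: [ 1 -2  2  1  2]
  Θ: [-1  1 -1 -1 -1]
  L: [ 0  1 -1  0 -1]
  [T]: (1)·1+(1)·-2+(1)·2+(-2)·1+(2)·2 = 3
  [Θ]: (1)·-1+(1)·1+(1)·-1+(-2)·-1+(2)·-1 = -1
  [L]: (1)·0+(1)·1+(1)·-1+(-2)·0+(2)·-1 = -2
⇒ T^3 Θ^-1 L^-2

{"T": 3, "Θ": -1, "L": -2}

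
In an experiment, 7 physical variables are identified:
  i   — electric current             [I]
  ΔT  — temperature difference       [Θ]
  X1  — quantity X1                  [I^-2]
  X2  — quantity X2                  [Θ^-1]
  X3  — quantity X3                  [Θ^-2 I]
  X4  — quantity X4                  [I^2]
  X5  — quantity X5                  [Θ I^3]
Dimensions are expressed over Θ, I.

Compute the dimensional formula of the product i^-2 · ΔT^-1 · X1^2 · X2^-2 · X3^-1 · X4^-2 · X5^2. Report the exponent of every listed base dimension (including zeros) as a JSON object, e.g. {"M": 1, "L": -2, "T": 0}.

Write exponents as rows Θ,I / cols i,ΔT,X1,X2,X3,X4,X5:
  Θ: [ 0  1  0 -1 -2  0  1]
  I: [ 1  0 -2  0  1  2  3]
  [Θ]: (-2)·0+(-1)·1+(2)·0+(-2)·-1+(-1)·-2+(-2)·0+(2)·1 = 5
  [I]: (-2)·1+(-1)·0+(2)·-2+(-2)·0+(-1)·1+(-2)·2+(2)·3 = -5
⇒ Θ^5 I^-5

{"Θ": 5, "I": -5}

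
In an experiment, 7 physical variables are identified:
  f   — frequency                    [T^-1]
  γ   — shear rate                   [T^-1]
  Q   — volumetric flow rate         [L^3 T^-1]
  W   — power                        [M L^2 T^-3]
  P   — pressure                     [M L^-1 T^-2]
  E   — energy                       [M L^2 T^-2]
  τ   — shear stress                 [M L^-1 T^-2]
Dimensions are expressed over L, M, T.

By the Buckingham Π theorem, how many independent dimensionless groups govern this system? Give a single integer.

4

Exponent matrix [L,M,T] × [f,γ,Q,W,P,E,τ]:
  L: [ 0  0  3  2 -1  2 -1]
  M: [ 0  0  0  1  1  1  1]
  T: [-1 -1 -1 -3 -2 -2 -2]
RREF → pivots at {f,Q,W} ⇒ r = 3
7 vars − rank 3 = 4 Π groups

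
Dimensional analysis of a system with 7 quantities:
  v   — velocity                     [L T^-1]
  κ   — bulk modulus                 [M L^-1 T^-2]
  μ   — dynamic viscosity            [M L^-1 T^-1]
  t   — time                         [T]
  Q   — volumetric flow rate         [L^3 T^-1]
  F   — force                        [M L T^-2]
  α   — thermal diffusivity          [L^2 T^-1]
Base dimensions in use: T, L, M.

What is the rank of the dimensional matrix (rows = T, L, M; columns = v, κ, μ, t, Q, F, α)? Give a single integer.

Write exponents as rows T,L,M / cols v,κ,μ,t,Q,F,α:
  T: [-1 -2 -1  1 -1 -2 -1]
  L: [ 1 -1 -1  0  3  1  2]
  M: [ 0  1  1  0  0  1  0]
Echelon form has 3 nonzero rows (pivots: v,κ,μ)

3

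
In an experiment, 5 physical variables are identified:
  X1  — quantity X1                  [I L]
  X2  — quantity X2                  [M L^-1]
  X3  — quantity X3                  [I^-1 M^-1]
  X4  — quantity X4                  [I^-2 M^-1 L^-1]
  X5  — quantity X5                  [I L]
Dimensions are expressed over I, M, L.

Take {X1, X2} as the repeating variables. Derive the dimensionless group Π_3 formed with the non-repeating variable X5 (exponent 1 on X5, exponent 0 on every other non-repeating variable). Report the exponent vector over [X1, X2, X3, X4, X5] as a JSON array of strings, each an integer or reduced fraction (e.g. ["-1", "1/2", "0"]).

Exponent matrix [I,M,L] × [X1,X2,X3,X4,X5]:
  I: [ 1  0 -1 -2  1]
  M: [ 0  1 -1 -1  0]
  L: [ 1 -1  0 -1  1]
Echelon form has 2 nonzero rows (pivots: X1,X2)
Repeat: X1,X2; free: X3,X4,X5
RREF:
  r0: [   1    0   -1   -2    1]
  r1: [   0    1   -1   -1    0]
  r2: [   0    0    0    0    0]
Fix exponent of X5 at 1, X3 at 0, X4 at 0; solve each RREF row for its pivot's exponent:
  r0: exp(X1) + (1)·1 = 0 ⇒ exp(X1) = -1
  r1: exp(X2) + (0)·1 = 0 ⇒ exp(X2) = 0
Π_3 = X1^-1 · X5

["-1", "0", "0", "0", "1"]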